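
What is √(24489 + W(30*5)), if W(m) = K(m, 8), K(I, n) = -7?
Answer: √24482 ≈ 156.47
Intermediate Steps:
W(m) = -7
√(24489 + W(30*5)) = √(24489 - 7) = √24482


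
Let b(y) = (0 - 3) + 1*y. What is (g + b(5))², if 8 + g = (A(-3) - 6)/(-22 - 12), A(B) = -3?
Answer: 38025/1156 ≈ 32.894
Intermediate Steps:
g = -263/34 (g = -8 + (-3 - 6)/(-22 - 12) = -8 - 9/(-34) = -8 - 9*(-1/34) = -8 + 9/34 = -263/34 ≈ -7.7353)
b(y) = -3 + y
(g + b(5))² = (-263/34 + (-3 + 5))² = (-263/34 + 2)² = (-195/34)² = 38025/1156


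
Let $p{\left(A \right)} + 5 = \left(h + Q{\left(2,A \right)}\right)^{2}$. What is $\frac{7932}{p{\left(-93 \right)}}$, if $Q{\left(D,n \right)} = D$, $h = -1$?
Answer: $-1983$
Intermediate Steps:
$p{\left(A \right)} = -4$ ($p{\left(A \right)} = -5 + \left(-1 + 2\right)^{2} = -5 + 1^{2} = -5 + 1 = -4$)
$\frac{7932}{p{\left(-93 \right)}} = \frac{7932}{-4} = 7932 \left(- \frac{1}{4}\right) = -1983$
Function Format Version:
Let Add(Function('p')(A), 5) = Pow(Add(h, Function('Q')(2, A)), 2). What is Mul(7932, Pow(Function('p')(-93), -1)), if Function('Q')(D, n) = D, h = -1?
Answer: -1983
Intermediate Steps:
Function('p')(A) = -4 (Function('p')(A) = Add(-5, Pow(Add(-1, 2), 2)) = Add(-5, Pow(1, 2)) = Add(-5, 1) = -4)
Mul(7932, Pow(Function('p')(-93), -1)) = Mul(7932, Pow(-4, -1)) = Mul(7932, Rational(-1, 4)) = -1983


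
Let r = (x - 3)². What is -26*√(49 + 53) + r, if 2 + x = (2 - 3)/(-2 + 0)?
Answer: 81/4 - 26*√102 ≈ -242.34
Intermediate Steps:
x = -3/2 (x = -2 + (2 - 3)/(-2 + 0) = -2 - 1/(-2) = -2 - 1*(-½) = -2 + ½ = -3/2 ≈ -1.5000)
r = 81/4 (r = (-3/2 - 3)² = (-9/2)² = 81/4 ≈ 20.250)
-26*√(49 + 53) + r = -26*√(49 + 53) + 81/4 = -26*√102 + 81/4 = 81/4 - 26*√102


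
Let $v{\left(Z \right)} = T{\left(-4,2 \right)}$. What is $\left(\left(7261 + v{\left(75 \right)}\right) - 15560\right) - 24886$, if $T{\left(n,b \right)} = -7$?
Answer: $-33192$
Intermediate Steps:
$v{\left(Z \right)} = -7$
$\left(\left(7261 + v{\left(75 \right)}\right) - 15560\right) - 24886 = \left(\left(7261 - 7\right) - 15560\right) - 24886 = \left(7254 - 15560\right) - 24886 = -8306 - 24886 = -33192$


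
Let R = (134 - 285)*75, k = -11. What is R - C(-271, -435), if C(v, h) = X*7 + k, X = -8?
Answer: -11258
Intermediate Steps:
R = -11325 (R = -151*75 = -11325)
C(v, h) = -67 (C(v, h) = -8*7 - 11 = -56 - 11 = -67)
R - C(-271, -435) = -11325 - 1*(-67) = -11325 + 67 = -11258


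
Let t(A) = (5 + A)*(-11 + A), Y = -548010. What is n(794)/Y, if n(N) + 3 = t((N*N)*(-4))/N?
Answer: -2119735976521/145039980 ≈ -14615.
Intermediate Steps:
t(A) = (-11 + A)*(5 + A)
n(N) = -3 + (-55 + 16*N⁴ + 24*N²)/N (n(N) = -3 + (-55 + ((N*N)*(-4))² - 6*N*N*(-4))/N = -3 + (-55 + (N²*(-4))² - 6*N²*(-4))/N = -3 + (-55 + (-4*N²)² - (-24)*N²)/N = -3 + (-55 + 16*N⁴ + 24*N²)/N)
n(794)/Y = (-3 - 55/794 + 16*794³ + 24*794)/(-548010) = (-3 - 55*1/794 + 16*500566184 + 19056)*(-1/548010) = (-3 - 55/794 + 8009058944 + 19056)*(-1/548010) = (6359207929563/794)*(-1/548010) = -2119735976521/145039980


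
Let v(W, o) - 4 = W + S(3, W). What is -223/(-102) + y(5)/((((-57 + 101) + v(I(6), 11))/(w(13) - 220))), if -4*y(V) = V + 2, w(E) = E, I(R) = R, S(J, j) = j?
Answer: 33553/4080 ≈ 8.2238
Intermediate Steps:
v(W, o) = 4 + 2*W (v(W, o) = 4 + (W + W) = 4 + 2*W)
y(V) = -½ - V/4 (y(V) = -(V + 2)/4 = -(2 + V)/4 = -½ - V/4)
-223/(-102) + y(5)/((((-57 + 101) + v(I(6), 11))/(w(13) - 220))) = -223/(-102) + (-½ - ¼*5)/((((-57 + 101) + (4 + 2*6))/(13 - 220))) = -223*(-1/102) + (-½ - 5/4)/(((44 + (4 + 12))/(-207))) = 223/102 - 7*(-207/(44 + 16))/4 = 223/102 - 7/(4*(60*(-1/207))) = 223/102 - 7/(4*(-20/69)) = 223/102 - 7/4*(-69/20) = 223/102 + 483/80 = 33553/4080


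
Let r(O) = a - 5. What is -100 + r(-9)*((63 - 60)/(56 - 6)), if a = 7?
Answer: -2497/25 ≈ -99.880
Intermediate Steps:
r(O) = 2 (r(O) = 7 - 5 = 2)
-100 + r(-9)*((63 - 60)/(56 - 6)) = -100 + 2*((63 - 60)/(56 - 6)) = -100 + 2*(3/50) = -100 + 3/25 = -2497/25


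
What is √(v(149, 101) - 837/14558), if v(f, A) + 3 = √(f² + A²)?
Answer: √(-647991138 + 211935364*√32402)/14558 ≈ 13.302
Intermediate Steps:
v(f, A) = -3 + √(A² + f²) (v(f, A) = -3 + √(f² + A²) = -3 + √(A² + f²))
√(v(149, 101) - 837/14558) = √((-3 + √(101² + 149²)) - 837/14558) = √((-3 + √(10201 + 22201)) - 837*1/14558) = √((-3 + √32402) - 837/14558) = √(-44511/14558 + √32402)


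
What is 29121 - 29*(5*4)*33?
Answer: 9981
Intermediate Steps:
29121 - 29*(5*4)*33 = 29121 - 29*20*33 = 29121 - 580*33 = 29121 - 1*19140 = 29121 - 19140 = 9981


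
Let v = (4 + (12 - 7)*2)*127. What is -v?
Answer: -1778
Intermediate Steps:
v = 1778 (v = (4 + 5*2)*127 = (4 + 10)*127 = 14*127 = 1778)
-v = -1*1778 = -1778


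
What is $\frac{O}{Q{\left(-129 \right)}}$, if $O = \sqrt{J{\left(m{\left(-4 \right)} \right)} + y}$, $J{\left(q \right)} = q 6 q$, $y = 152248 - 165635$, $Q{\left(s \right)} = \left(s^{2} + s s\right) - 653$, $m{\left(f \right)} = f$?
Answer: $\frac{i \sqrt{13291}}{32629} \approx 0.0035333 i$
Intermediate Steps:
$Q{\left(s \right)} = -653 + 2 s^{2}$ ($Q{\left(s \right)} = \left(s^{2} + s^{2}\right) - 653 = 2 s^{2} - 653 = -653 + 2 s^{2}$)
$y = -13387$ ($y = 152248 - 165635 = -13387$)
$J{\left(q \right)} = 6 q^{2}$ ($J{\left(q \right)} = 6 q q = 6 q^{2}$)
$O = i \sqrt{13291}$ ($O = \sqrt{6 \left(-4\right)^{2} - 13387} = \sqrt{6 \cdot 16 - 13387} = \sqrt{96 - 13387} = \sqrt{-13291} = i \sqrt{13291} \approx 115.29 i$)
$\frac{O}{Q{\left(-129 \right)}} = \frac{i \sqrt{13291}}{-653 + 2 \left(-129\right)^{2}} = \frac{i \sqrt{13291}}{-653 + 2 \cdot 16641} = \frac{i \sqrt{13291}}{-653 + 33282} = \frac{i \sqrt{13291}}{32629}$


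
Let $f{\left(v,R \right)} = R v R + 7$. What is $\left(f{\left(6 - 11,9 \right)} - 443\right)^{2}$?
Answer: $707281$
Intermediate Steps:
$f{\left(v,R \right)} = 7 + v R^{2}$ ($f{\left(v,R \right)} = v R^{2} + 7 = 7 + v R^{2}$)
$\left(f{\left(6 - 11,9 \right)} - 443\right)^{2} = \left(\left(7 + \left(6 - 11\right) 9^{2}\right) - 443\right)^{2} = \left(\left(7 - 405\right) - 443\right)^{2} = \left(-398 - 443\right)^{2} = \left(-841\right)^{2} = 707281$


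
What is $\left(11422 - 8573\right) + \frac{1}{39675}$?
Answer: $\frac{113034076}{39675} \approx 2849.0$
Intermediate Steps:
$\left(11422 - 8573\right) + \frac{1}{39675} = 2849 + \frac{1}{39675} = \frac{113034076}{39675}$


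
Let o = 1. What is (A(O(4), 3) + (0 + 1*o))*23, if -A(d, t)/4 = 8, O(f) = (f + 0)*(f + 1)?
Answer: -713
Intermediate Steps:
O(f) = f*(1 + f)
A(d, t) = -32 (A(d, t) = -4*8 = -32)
(A(O(4), 3) + (0 + 1*o))*23 = (-32 + (0 + 1*1))*23 = (-32 + (0 + 1))*23 = (-32 + 1)*23 = -31*23 = -713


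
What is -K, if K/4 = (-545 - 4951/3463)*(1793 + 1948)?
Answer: 28316167704/3463 ≈ 8.1768e+6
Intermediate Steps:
K = -28316167704/3463 (K = 4*((-545 - 4951/3463)*(1793 + 1948)) = 4*((-545 - 4951*1/3463)*3741) = 4*((-545 - 4951/3463)*3741) = 4*(-1892286/3463*3741) = 4*(-7079041926/3463) = -28316167704/3463 ≈ -8.1768e+6)
-K = -1*(-28316167704/3463) = 28316167704/3463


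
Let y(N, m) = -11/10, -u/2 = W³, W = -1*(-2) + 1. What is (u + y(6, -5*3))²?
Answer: 303601/100 ≈ 3036.0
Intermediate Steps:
W = 3 (W = 2 + 1 = 3)
u = -54 (u = -2*3³ = -2*27 = -54)
y(N, m) = -11/10 (y(N, m) = -11*⅒ = -11/10)
(u + y(6, -5*3))² = (-54 - 11/10)² = (-551/10)² = 303601/100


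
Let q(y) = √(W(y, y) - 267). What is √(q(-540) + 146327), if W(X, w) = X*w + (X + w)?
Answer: √(146327 + √290253) ≈ 383.23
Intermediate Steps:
W(X, w) = X + w + X*w
q(y) = √(-267 + y² + 2*y) (q(y) = √((y + y + y*y) - 267) = √((y + y + y²) - 267) = √((y² + 2*y) - 267) = √(-267 + y² + 2*y))
√(q(-540) + 146327) = √(√(-267 + (-540)² + 2*(-540)) + 146327) = √(√(-267 + 291600 - 1080) + 146327) = √(√290253 + 146327) = √(146327 + √290253)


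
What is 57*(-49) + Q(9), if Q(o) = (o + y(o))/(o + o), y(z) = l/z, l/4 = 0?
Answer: -5585/2 ≈ -2792.5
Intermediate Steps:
l = 0 (l = 4*0 = 0)
y(z) = 0 (y(z) = 0/z = 0)
Q(o) = ½ (Q(o) = (o + 0)/(o + o) = o/((2*o)) = o*(1/(2*o)) = ½)
57*(-49) + Q(9) = 57*(-49) + ½ = -2793 + ½ = -5585/2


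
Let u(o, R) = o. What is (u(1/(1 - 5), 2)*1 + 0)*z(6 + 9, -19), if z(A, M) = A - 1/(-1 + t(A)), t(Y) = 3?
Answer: -29/8 ≈ -3.6250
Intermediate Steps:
z(A, M) = -1/2 + A (z(A, M) = A - 1/(-1 + 3) = A - 1/2 = -1/2 + A)
(u(1/(1 - 5), 2)*1 + 0)*z(6 + 9, -19) = (1/(1 - 5) + 0)*(-1/2 + (6 + 9)) = (1/(-4) + 0)*(-1/2 + 15) = (-1/4*1 + 0)*(29/2) = (-1/4 + 0)*(29/2) = -1/4*29/2 = -29/8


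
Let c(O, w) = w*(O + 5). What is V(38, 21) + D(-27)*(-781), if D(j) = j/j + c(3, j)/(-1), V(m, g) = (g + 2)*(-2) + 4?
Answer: -169519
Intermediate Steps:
V(m, g) = -2*g (V(m, g) = (2 + g)*(-2) + 4 = (-4 - 2*g) + 4 = -2*g)
c(O, w) = w*(5 + O)
D(j) = 1 - 8*j (D(j) = j/j + (j*(5 + 3))/(-1) = 1 + (j*8)*(-1) = 1 + (8*j)*(-1) = 1 - 8*j)
V(38, 21) + D(-27)*(-781) = -2*21 + (1 - 8*(-27))*(-781) = -42 + (1 + 216)*(-781) = -42 + 217*(-781) = -42 - 169477 = -169519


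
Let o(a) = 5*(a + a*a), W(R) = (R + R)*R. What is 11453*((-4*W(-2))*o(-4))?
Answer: -21989760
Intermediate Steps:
W(R) = 2*R**2 (W(R) = (2*R)*R = 2*R**2)
o(a) = 5*a + 5*a**2 (o(a) = 5*(a + a**2) = 5*a + 5*a**2)
11453*((-4*W(-2))*o(-4)) = 11453*((-8*(-2)**2)*(5*(-4)*(1 - 4))) = 11453*((-8*4)*(5*(-4)*(-3))) = 11453*(-4*8*60) = 11453*(-32*60) = 11453*(-1920) = -21989760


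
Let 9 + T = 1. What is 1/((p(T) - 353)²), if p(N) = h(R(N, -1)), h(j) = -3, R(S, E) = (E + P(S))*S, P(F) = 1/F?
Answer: 1/126736 ≈ 7.8904e-6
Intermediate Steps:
T = -8 (T = -9 + 1 = -8)
R(S, E) = S*(E + 1/S) (R(S, E) = (E + 1/S)*S = S*(E + 1/S))
p(N) = -3
1/((p(T) - 353)²) = 1/((-3 - 353)²) = 1/((-356)²) = 1/126736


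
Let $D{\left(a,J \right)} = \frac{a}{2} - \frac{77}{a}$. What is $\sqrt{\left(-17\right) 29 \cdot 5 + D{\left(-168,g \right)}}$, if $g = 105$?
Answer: $\frac{i \sqrt{366990}}{12} \approx 50.483 i$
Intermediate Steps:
$D{\left(a,J \right)} = \frac{a}{2} - \frac{77}{a}$ ($D{\left(a,J \right)} = a \frac{1}{2} - \frac{77}{a} = \frac{a}{2} - \frac{77}{a}$)
$\sqrt{\left(-17\right) 29 \cdot 5 + D{\left(-168,g \right)}} = \sqrt{\left(-17\right) 29 \cdot 5 + \left(\frac{1}{2} \left(-168\right) - \frac{77}{-168}\right)} = \sqrt{\left(-493\right) 5 - \frac{2005}{24}} = \sqrt{-2465 + \left(-84 + \frac{11}{24}\right)} = \sqrt{-2465 - \frac{2005}{24}} = \sqrt{- \frac{61165}{24}} = \frac{i \sqrt{366990}}{12}$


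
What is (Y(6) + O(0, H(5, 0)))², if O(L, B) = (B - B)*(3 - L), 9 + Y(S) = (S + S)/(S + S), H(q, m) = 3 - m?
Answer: 64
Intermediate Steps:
Y(S) = -8 (Y(S) = -9 + (S + S)/(S + S) = -9 + (2*S)/((2*S)) = -9 + (2*S)*(1/(2*S)) = -9 + 1 = -8)
O(L, B) = 0 (O(L, B) = 0*(3 - L) = 0)
(Y(6) + O(0, H(5, 0)))² = (-8 + 0)² = (-8)² = 64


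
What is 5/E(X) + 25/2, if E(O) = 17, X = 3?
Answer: 435/34 ≈ 12.794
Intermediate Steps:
5/E(X) + 25/2 = 5/17 + 25/2 = 435/34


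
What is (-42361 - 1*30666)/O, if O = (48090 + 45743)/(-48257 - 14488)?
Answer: 44486205/911 ≈ 48832.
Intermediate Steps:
O = -93833/62745 (O = 93833/(-62745) = 93833*(-1/62745) = -93833/62745 ≈ -1.4955)
(-42361 - 1*30666)/O = (-42361 - 1*30666)/(-93833/62745) = (-42361 - 30666)*(-62745/93833) = -73027*(-62745/93833) = 44486205/911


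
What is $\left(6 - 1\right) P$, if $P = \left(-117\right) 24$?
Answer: $-14040$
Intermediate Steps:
$P = -2808$
$\left(6 - 1\right) P = \left(6 - 1\right) \left(-2808\right) = 5 \left(-2808\right) = -14040$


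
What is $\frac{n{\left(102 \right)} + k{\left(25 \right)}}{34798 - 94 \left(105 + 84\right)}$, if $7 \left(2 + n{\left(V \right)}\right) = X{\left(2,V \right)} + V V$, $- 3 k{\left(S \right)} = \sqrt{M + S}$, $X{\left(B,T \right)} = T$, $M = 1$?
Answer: $\frac{2623}{29806} - \frac{\sqrt{26}}{51096} \approx 0.087903$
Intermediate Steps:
$k{\left(S \right)} = - \frac{\sqrt{1 + S}}{3}$
$n{\left(V \right)} = -2 + \frac{V}{7} + \frac{V^{2}}{7}$ ($n{\left(V \right)} = -2 + \frac{V + V V}{7} = -2 + \frac{V + V^{2}}{7} = -2 + \left(\frac{V}{7} + \frac{V^{2}}{7}\right) = -2 + \frac{V}{7} + \frac{V^{2}}{7}$)
$\frac{n{\left(102 \right)} + k{\left(25 \right)}}{34798 - 94 \left(105 + 84\right)} = \frac{\left(-2 + \frac{1}{7} \cdot 102 + \frac{102^{2}}{7}\right) - \frac{\sqrt{1 + 25}}{3}}{34798 - 94 \left(105 + 84\right)} = \frac{\left(-2 + \frac{102}{7} + \frac{1}{7} \cdot 10404\right) - \frac{\sqrt{26}}{3}}{34798 - 17766} = \frac{\left(-2 + \frac{102}{7} + \frac{10404}{7}\right) - \frac{\sqrt{26}}{3}}{34798 - 17766} = \frac{\frac{10492}{7} - \frac{\sqrt{26}}{3}}{17032} = \left(\frac{10492}{7} - \frac{\sqrt{26}}{3}\right) \frac{1}{17032} = \frac{2623}{29806} - \frac{\sqrt{26}}{51096}$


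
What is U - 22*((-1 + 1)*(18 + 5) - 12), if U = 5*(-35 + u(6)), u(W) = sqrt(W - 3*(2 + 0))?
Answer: 89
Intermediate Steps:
u(W) = sqrt(-6 + W) (u(W) = sqrt(W - 3*2) = sqrt(W - 6) = sqrt(-6 + W))
U = -175 (U = 5*(-35 + sqrt(-6 + 6)) = 5*(-35 + sqrt(0)) = 5*(-35 + 0) = 5*(-35) = -175)
U - 22*((-1 + 1)*(18 + 5) - 12) = -175 - 22*((-1 + 1)*(18 + 5) - 12) = -175 - 22*(0*23 - 12) = -175 - 22*(0 - 12) = -175 - 22*(-12) = -175 + 264 = 89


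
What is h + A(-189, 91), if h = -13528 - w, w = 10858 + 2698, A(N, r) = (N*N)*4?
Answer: 115800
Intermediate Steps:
A(N, r) = 4*N² (A(N, r) = N²*4 = 4*N²)
w = 13556
h = -27084 (h = -13528 - 1*13556 = -13528 - 13556 = -27084)
h + A(-189, 91) = -27084 + 4*(-189)² = -27084 + 4*35721 = -27084 + 142884 = 115800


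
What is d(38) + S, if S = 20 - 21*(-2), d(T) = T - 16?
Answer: 84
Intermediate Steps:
d(T) = -16 + T
S = 62 (S = 20 + 42 = 62)
d(38) + S = (-16 + 38) + 62 = 22 + 62 = 84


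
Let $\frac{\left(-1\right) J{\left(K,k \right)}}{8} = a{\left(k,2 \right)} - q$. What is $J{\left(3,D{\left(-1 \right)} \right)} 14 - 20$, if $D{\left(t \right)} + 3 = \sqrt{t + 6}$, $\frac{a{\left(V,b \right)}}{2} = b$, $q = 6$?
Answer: $204$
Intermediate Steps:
$a{\left(V,b \right)} = 2 b$
$D{\left(t \right)} = -3 + \sqrt{6 + t}$ ($D{\left(t \right)} = -3 + \sqrt{t + 6} = -3 + \sqrt{6 + t}$)
$J{\left(K,k \right)} = 16$ ($J{\left(K,k \right)} = - 8 \left(2 \cdot 2 - 6\right) = - 8 \left(4 - 6\right) = \left(-8\right) \left(-2\right) = 16$)
$J{\left(3,D{\left(-1 \right)} \right)} 14 - 20 = 16 \cdot 14 - 20 = 224 - 20 = 204$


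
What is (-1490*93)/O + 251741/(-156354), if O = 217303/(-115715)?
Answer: 2507023451878177/33976193262 ≈ 73788.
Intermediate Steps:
O = -217303/115715 (O = 217303*(-1/115715) = -217303/115715 ≈ -1.8779)
(-1490*93)/O + 251741/(-156354) = (-1490*93)/(-217303/115715) + 251741/(-156354) = -138570*(-115715/217303) + 251741*(-1/156354) = 16034627550/217303 - 251741/156354 = 2507023451878177/33976193262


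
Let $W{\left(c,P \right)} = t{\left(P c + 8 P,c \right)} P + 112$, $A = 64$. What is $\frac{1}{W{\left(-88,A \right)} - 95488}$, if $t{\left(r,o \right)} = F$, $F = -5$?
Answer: $- \frac{1}{95696} \approx -1.045 \cdot 10^{-5}$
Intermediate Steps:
$t{\left(r,o \right)} = -5$
$W{\left(c,P \right)} = 112 - 5 P$ ($W{\left(c,P \right)} = - 5 P + 112 = 112 - 5 P$)
$\frac{1}{W{\left(-88,A \right)} - 95488} = \frac{1}{\left(112 - 320\right) - 95488} = \frac{1}{-208 - 95488} = \frac{1}{-95696} = - \frac{1}{95696}$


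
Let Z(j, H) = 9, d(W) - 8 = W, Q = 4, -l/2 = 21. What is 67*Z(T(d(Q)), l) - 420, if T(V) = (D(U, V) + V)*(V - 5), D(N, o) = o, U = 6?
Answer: 183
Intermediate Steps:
l = -42 (l = -2*21 = -42)
d(W) = 8 + W
T(V) = 2*V*(-5 + V) (T(V) = (V + V)*(V - 5) = (2*V)*(-5 + V) = 2*V*(-5 + V))
67*Z(T(d(Q)), l) - 420 = 67*9 - 420 = 603 - 420 = 183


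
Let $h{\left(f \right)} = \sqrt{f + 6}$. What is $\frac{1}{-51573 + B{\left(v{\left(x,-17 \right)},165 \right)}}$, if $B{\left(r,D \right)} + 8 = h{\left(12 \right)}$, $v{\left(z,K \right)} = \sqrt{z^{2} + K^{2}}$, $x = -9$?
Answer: $- \frac{51581}{2660599543} - \frac{3 \sqrt{2}}{2660599543} \approx -1.9389 \cdot 10^{-5}$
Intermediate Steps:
$v{\left(z,K \right)} = \sqrt{K^{2} + z^{2}}$
$h{\left(f \right)} = \sqrt{6 + f}$
$B{\left(r,D \right)} = -8 + 3 \sqrt{2}$ ($B{\left(r,D \right)} = -8 + \sqrt{6 + 12} = -8 + \sqrt{18} = -8 + 3 \sqrt{2}$)
$\frac{1}{-51573 + B{\left(v{\left(x,-17 \right)},165 \right)}} = \frac{1}{-51573 - \left(8 - 3 \sqrt{2}\right)} = \frac{1}{-51581 + 3 \sqrt{2}}$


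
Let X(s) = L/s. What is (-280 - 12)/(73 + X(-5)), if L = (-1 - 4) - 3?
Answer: -1460/373 ≈ -3.9142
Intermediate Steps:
L = -8 (L = -5 - 3 = -8)
X(s) = -8/s
(-280 - 12)/(73 + X(-5)) = (-280 - 12)/(73 - 8/(-5)) = -292/(73 - 8*(-⅕)) = -292/(73 + 8/5) = -292/373/5 = -292*5/373 = -1460/373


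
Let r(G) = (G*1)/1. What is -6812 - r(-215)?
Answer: -6597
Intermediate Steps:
r(G) = G (r(G) = G*1 = G)
-6812 - r(-215) = -6812 - 1*(-215) = -6812 + 215 = -6597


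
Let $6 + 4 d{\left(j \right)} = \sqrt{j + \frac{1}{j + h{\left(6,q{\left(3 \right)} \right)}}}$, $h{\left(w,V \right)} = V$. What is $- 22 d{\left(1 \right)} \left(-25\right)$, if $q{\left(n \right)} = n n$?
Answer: $-825 + \frac{55 \sqrt{110}}{4} \approx -680.79$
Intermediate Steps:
$q{\left(n \right)} = n^{2}$
$d{\left(j \right)} = - \frac{3}{2} + \frac{\sqrt{j + \frac{1}{9 + j}}}{4}$ ($d{\left(j \right)} = - \frac{3}{2} + \frac{\sqrt{j + \frac{1}{j + 3^{2}}}}{4} = - \frac{3}{2} + \frac{\sqrt{j + \frac{1}{j + 9}}}{4} = - \frac{3}{2} + \frac{\sqrt{j + \frac{1}{9 + j}}}{4}$)
$- 22 d{\left(1 \right)} \left(-25\right) = - 22 \left(- \frac{3}{2} + \frac{\sqrt{\frac{1 + 1 \left(9 + 1\right)}{9 + 1}}}{4}\right) \left(-25\right) = - 22 \left(- \frac{3}{2} + \frac{\sqrt{\frac{1 + 1 \cdot 10}{10}}}{4}\right) \left(-25\right) = - 22 \left(- \frac{3}{2} + \frac{\sqrt{\frac{1 + 10}{10}}}{4}\right) \left(-25\right) = - 22 \left(- \frac{3}{2} + \frac{\sqrt{\frac{1}{10} \cdot 11}}{4}\right) \left(-25\right) = - 22 \left(- \frac{3}{2} + \frac{\sqrt{\frac{11}{10}}}{4}\right) \left(-25\right) = - 22 \left(- \frac{3}{2} + \frac{\frac{1}{10} \sqrt{110}}{4}\right) \left(-25\right) = - 22 \left(- \frac{3}{2} + \frac{\sqrt{110}}{40}\right) \left(-25\right) = \left(33 - \frac{11 \sqrt{110}}{20}\right) \left(-25\right) = -825 + \frac{55 \sqrt{110}}{4}$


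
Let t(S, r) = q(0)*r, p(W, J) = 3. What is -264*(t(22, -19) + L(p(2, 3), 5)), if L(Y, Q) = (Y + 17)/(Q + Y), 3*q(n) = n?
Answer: -660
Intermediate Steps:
q(n) = n/3
L(Y, Q) = (17 + Y)/(Q + Y)
t(S, r) = 0 (t(S, r) = ((1/3)*0)*r = 0*r = 0)
-264*(t(22, -19) + L(p(2, 3), 5)) = -264*(0 + (17 + 3)/(5 + 3)) = -264*(0 + 20/8) = -264*(0 + (1/8)*20) = -264*(0 + 5/2) = -264*5/2 = -660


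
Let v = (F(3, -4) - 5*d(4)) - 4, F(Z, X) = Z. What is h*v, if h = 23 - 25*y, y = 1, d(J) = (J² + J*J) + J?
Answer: 362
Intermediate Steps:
d(J) = J + 2*J² (d(J) = (J² + J²) + J = 2*J² + J = J + 2*J²)
h = -2 (h = 23 - 25*1 = 23 - 25 = -2)
v = -181 (v = (3 - 20*(1 + 2*4)) - 4 = (3 - 20*(1 + 8)) - 4 = (3 - 20*9) - 4 = (3 - 5*36) - 4 = (3 - 180) - 4 = -177 - 4 = -181)
h*v = -2*(-181) = 362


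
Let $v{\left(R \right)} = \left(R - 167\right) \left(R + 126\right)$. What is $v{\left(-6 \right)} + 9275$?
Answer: $-11485$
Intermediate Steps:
$v{\left(R \right)} = \left(-167 + R\right) \left(126 + R\right)$
$v{\left(-6 \right)} + 9275 = \left(-21042 + \left(-6\right)^{2} - -246\right) + 9275 = \left(-21042 + 36 + 246\right) + 9275 = -20760 + 9275 = -11485$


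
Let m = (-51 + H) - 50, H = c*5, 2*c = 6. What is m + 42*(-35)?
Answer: -1556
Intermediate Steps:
c = 3 (c = (½)*6 = 3)
H = 15 (H = 3*5 = 15)
m = -86 (m = (-51 + 15) - 50 = -36 - 50 = -86)
m + 42*(-35) = -86 + 42*(-35) = -86 - 1470 = -1556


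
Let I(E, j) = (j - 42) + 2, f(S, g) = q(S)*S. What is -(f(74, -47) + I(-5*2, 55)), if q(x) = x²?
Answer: -405239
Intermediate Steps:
f(S, g) = S³ (f(S, g) = S²*S = S³)
I(E, j) = -40 + j (I(E, j) = (-42 + j) + 2 = -40 + j)
-(f(74, -47) + I(-5*2, 55)) = -(74³ + (-40 + 55)) = -(405224 + 15) = -1*405239 = -405239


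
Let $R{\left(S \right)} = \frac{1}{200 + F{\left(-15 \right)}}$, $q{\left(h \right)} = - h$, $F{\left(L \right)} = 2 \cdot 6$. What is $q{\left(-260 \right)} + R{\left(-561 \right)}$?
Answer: $\frac{55121}{212} \approx 260.0$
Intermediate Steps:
$F{\left(L \right)} = 12$
$R{\left(S \right)} = \frac{1}{212}$ ($R{\left(S \right)} = \frac{1}{200 + 12} = \frac{1}{212}$)
$q{\left(-260 \right)} + R{\left(-561 \right)} = \left(-1\right) \left(-260\right) + \frac{1}{212} = 260 + \frac{1}{212} = \frac{55121}{212}$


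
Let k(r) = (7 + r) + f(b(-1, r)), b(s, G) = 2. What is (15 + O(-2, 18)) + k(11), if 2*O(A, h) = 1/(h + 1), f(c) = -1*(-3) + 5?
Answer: 1559/38 ≈ 41.026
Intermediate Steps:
f(c) = 8 (f(c) = 3 + 5 = 8)
k(r) = 15 + r (k(r) = (7 + r) + 8 = 15 + r)
O(A, h) = 1/(2*(1 + h)) (O(A, h) = 1/(2*(h + 1)) = 1/(2*(1 + h)))
(15 + O(-2, 18)) + k(11) = (15 + 1/(2*(1 + 18))) + (15 + 11) = (15 + (½)/19) + 26 = (15 + (½)*(1/19)) + 26 = (15 + 1/38) + 26 = 571/38 + 26 = 1559/38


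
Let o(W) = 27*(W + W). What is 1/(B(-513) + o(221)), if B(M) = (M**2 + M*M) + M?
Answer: 1/537759 ≈ 1.8596e-6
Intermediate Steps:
B(M) = M + 2*M**2 (B(M) = (M**2 + M**2) + M = 2*M**2 + M = M + 2*M**2)
o(W) = 54*W (o(W) = 27*(2*W) = 54*W)
1/(B(-513) + o(221)) = 1/(-513*(1 + 2*(-513)) + 54*221) = 1/(-513*(1 - 1026) + 11934) = 1/(-513*(-1025) + 11934) = 1/(525825 + 11934) = 1/537759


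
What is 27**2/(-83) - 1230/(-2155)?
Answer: -293781/35773 ≈ -8.2124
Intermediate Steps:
27**2/(-83) - 1230/(-2155) = 729*(-1/83) - 1230*(-1/2155) = -729/83 + 246/431 = -293781/35773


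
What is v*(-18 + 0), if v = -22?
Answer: 396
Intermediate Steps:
v*(-18 + 0) = -22*(-18 + 0) = -22*(-18) = 396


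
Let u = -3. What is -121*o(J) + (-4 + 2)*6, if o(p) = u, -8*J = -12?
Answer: 351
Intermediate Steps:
J = 3/2 (J = -1/8*(-12) = 3/2 ≈ 1.5000)
o(p) = -3
-121*o(J) + (-4 + 2)*6 = -121*(-3) + (-4 + 2)*6 = 363 - 2*6 = 363 - 12 = 351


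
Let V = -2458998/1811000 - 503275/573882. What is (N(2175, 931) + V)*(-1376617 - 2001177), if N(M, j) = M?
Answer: -953448033961212378827/129912537750 ≈ -7.3392e+9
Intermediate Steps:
V = -580651428809/259825075500 (V = -2458998*1/1811000 - 503275*1/573882 = -1229499/905500 - 503275/573882 = -580651428809/259825075500 ≈ -2.2348)
(N(2175, 931) + V)*(-1376617 - 2001177) = (2175 - 580651428809/259825075500)*(-1376617 - 2001177) = (564538887783691/259825075500)*(-3377794) = -953448033961212378827/129912537750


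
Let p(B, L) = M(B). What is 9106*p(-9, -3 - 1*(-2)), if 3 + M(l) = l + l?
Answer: -191226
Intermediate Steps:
M(l) = -3 + 2*l (M(l) = -3 + (l + l) = -3 + 2*l)
p(B, L) = -3 + 2*B
9106*p(-9, -3 - 1*(-2)) = 9106*(-3 + 2*(-9)) = 9106*(-3 - 18) = 9106*(-21) = -191226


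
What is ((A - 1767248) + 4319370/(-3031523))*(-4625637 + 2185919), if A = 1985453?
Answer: -146713363887233610/275593 ≈ -5.3236e+11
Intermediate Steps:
((A - 1767248) + 4319370/(-3031523))*(-4625637 + 2185919) = ((1985453 - 1767248) + 4319370/(-3031523))*(-4625637 + 2185919) = (218205 + 4319370*(-1/3031523))*(-2439718) = (218205 - 392670/275593)*(-2439718) = (60135377895/275593)*(-2439718) = -146713363887233610/275593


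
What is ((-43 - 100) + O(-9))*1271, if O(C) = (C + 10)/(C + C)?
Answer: -3272825/18 ≈ -1.8182e+5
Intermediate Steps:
O(C) = (10 + C)/(2*C) (O(C) = (10 + C)/((2*C)) = (10 + C)*(1/(2*C)) = (10 + C)/(2*C))
((-43 - 100) + O(-9))*1271 = ((-43 - 100) + (½)*(10 - 9)/(-9))*1271 = (-143 + (½)*(-⅑)*1)*1271 = (-143 - 1/18)*1271 = -2575/18*1271 = -3272825/18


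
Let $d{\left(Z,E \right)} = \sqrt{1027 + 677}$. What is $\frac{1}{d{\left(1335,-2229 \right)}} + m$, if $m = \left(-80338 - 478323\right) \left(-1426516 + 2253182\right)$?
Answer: $-461826054226 + \frac{\sqrt{426}}{852} \approx -4.6183 \cdot 10^{11}$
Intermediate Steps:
$d{\left(Z,E \right)} = 2 \sqrt{426}$ ($d{\left(Z,E \right)} = \sqrt{1704} = 2 \sqrt{426}$)
$m = -461826054226$ ($m = \left(-558661\right) 826666 = -461826054226$)
$\frac{1}{d{\left(1335,-2229 \right)}} + m = \frac{1}{2 \sqrt{426}} - 461826054226 = \frac{\sqrt{426}}{852} - 461826054226 = -461826054226 + \frac{\sqrt{426}}{852}$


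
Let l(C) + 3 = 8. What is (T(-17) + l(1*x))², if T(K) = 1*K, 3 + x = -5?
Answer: 144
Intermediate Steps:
x = -8 (x = -3 - 5 = -8)
l(C) = 5 (l(C) = -3 + 8 = 5)
T(K) = K
(T(-17) + l(1*x))² = (-17 + 5)² = (-12)² = 144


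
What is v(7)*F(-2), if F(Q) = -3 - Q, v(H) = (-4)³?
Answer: 64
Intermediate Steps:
v(H) = -64
v(7)*F(-2) = -64*(-3 - 1*(-2)) = -64*(-3 + 2) = -64*(-1) = 64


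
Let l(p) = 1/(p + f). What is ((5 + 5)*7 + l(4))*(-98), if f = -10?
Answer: -20531/3 ≈ -6843.7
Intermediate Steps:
l(p) = 1/(-10 + p) (l(p) = 1/(p - 10) = 1/(-10 + p))
((5 + 5)*7 + l(4))*(-98) = ((5 + 5)*7 + 1/(-10 + 4))*(-98) = (10*7 + 1/(-6))*(-98) = (70 - ⅙)*(-98) = (419/6)*(-98) = -20531/3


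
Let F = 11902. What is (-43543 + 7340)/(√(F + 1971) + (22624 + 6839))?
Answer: -1066648989/868054496 + 36203*√13873/868054496 ≈ -1.2239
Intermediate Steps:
(-43543 + 7340)/(√(F + 1971) + (22624 + 6839)) = (-43543 + 7340)/(√(11902 + 1971) + (22624 + 6839)) = -36203/(√13873 + 29463) = -36203/(29463 + √13873)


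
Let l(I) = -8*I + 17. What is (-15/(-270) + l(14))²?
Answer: 2920681/324 ≈ 9014.5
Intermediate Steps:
l(I) = 17 - 8*I
(-15/(-270) + l(14))² = (-15/(-270) + (17 - 8*14))² = (-15*(-1/270) + (17 - 112))² = (1/18 - 95)² = (-1709/18)² = 2920681/324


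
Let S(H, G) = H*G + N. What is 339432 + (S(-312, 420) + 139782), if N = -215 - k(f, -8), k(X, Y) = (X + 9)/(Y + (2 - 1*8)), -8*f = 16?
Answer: 695919/2 ≈ 3.4796e+5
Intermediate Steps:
f = -2 (f = -⅛*16 = -2)
k(X, Y) = (9 + X)/(-6 + Y) (k(X, Y) = (9 + X)/(Y + (2 - 8)) = (9 + X)/(Y - 6) = (9 + X)/(-6 + Y))
N = -429/2 (N = -215 - (9 - 2)/(-6 - 8) = -215 - 7/(-14) = -215 - (-1)*7/14 = -215 - 1*(-½) = -215 + ½ = -429/2 ≈ -214.50)
S(H, G) = -429/2 + G*H (S(H, G) = H*G - 429/2 = G*H - 429/2 = -429/2 + G*H)
339432 + (S(-312, 420) + 139782) = 339432 + ((-429/2 + 420*(-312)) + 139782) = 339432 + ((-429/2 - 131040) + 139782) = 339432 + (-262509/2 + 139782) = 339432 + 17055/2 = 695919/2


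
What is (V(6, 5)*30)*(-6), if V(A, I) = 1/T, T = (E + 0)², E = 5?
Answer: -36/5 ≈ -7.2000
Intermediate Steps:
T = 25 (T = (5 + 0)² = 5² = 25)
V(A, I) = 1/25
(V(6, 5)*30)*(-6) = ((1/25)*30)*(-6) = (6/5)*(-6) = -36/5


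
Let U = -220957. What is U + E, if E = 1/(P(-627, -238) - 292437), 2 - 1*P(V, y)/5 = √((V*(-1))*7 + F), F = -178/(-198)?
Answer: -1870584535795585720/8465830617571 + 150*√47806/8465830617571 ≈ -2.2096e+5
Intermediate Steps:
F = 89/99 (F = -178*(-1/198) = 89/99 ≈ 0.89899)
P(V, y) = 10 - 5*√(89/99 - 7*V) (P(V, y) = 10 - 5*√((V*(-1))*7 + 89/99) = 10 - 5*√(-V*7 + 89/99) = 10 - 5*√(-7*V + 89/99) = 10 - 5*√(89/99 - 7*V))
E = 1/(-292427 - 50*√47806/33) (E = 1/((10 - 5*√(979 - 7623*(-627))/33) - 292437) = 1/((10 - 5*√(979 + 4779621)/33) - 292437) = 1/((10 - 50*√47806/33) - 292437) = 1/(-292427 - 50*√47806/33) ≈ -3.4158e-6)
U + E = -220957 + (-28950273/8465830617571 + 150*√47806/8465830617571) = -1870584535795585720/8465830617571 + 150*√47806/8465830617571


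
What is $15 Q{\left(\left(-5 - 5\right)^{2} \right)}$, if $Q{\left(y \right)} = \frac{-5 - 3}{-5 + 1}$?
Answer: $30$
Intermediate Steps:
$Q{\left(y \right)} = 2$ ($Q{\left(y \right)} = - \frac{8}{-4} = \left(-8\right) \left(- \frac{1}{4}\right) = 2$)
$15 Q{\left(\left(-5 - 5\right)^{2} \right)} = 15 \cdot 2 = 30$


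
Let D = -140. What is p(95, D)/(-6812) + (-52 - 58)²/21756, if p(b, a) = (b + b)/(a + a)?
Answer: 82439963/148201872 ≈ 0.55627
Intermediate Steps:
p(b, a) = b/a (p(b, a) = (2*b)/((2*a)) = (2*b)*(1/(2*a)) = b/a)
p(95, D)/(-6812) + (-52 - 58)²/21756 = (95/(-140))/(-6812) + (-52 - 58)²/21756 = (95*(-1/140))*(-1/6812) + (-110)²*(1/21756) = -19/28*(-1/6812) + 12100*(1/21756) = 19/190736 + 3025/5439 = 82439963/148201872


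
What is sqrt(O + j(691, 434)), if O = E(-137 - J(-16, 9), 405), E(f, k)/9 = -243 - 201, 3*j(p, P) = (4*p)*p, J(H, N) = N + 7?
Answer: 4*sqrt(355863)/3 ≈ 795.39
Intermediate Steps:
J(H, N) = 7 + N
j(p, P) = 4*p**2/3 (j(p, P) = ((4*p)*p)/3 = (4*p**2)/3 = 4*p**2/3)
E(f, k) = -3996 (E(f, k) = 9*(-243 - 201) = 9*(-444) = -3996)
O = -3996
sqrt(O + j(691, 434)) = sqrt(-3996 + (4/3)*691**2) = sqrt(-3996 + (4/3)*477481) = sqrt(-3996 + 1909924/3) = sqrt(1897936/3) = 4*sqrt(355863)/3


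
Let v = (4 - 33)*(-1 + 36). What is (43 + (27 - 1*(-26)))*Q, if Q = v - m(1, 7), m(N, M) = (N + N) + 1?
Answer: -97728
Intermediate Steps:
m(N, M) = 1 + 2*N (m(N, M) = 2*N + 1 = 1 + 2*N)
v = -1015 (v = -29*35 = -1015)
Q = -1018 (Q = -1015 - (1 + 2*1) = -1015 - (1 + 2) = -1015 - 1*3 = -1015 - 3 = -1018)
(43 + (27 - 1*(-26)))*Q = (43 + (27 - 1*(-26)))*(-1018) = (43 + (27 + 26))*(-1018) = (43 + 53)*(-1018) = 96*(-1018) = -97728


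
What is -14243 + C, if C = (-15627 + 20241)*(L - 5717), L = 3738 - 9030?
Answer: -50809769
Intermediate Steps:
L = -5292
C = -50795526 (C = (-15627 + 20241)*(-5292 - 5717) = 4614*(-11009) = -50795526)
-14243 + C = -14243 - 50795526 = -50809769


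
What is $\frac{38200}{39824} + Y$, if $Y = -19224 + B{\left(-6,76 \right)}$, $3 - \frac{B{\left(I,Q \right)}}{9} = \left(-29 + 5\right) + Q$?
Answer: $- \frac{97887595}{4978} \approx -19664.0$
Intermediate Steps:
$B{\left(I,Q \right)} = 243 - 9 Q$ ($B{\left(I,Q \right)} = 27 - 9 \left(\left(-29 + 5\right) + Q\right) = 27 - 9 \left(-24 + Q\right) = 27 - \left(-216 + 9 Q\right) = 243 - 9 Q$)
$Y = -19665$ ($Y = -19224 + \left(243 - 684\right) = -19224 - 441 = -19665$)
$\frac{38200}{39824} + Y = \frac{38200}{39824} - 19665 = 38200 \cdot \frac{1}{39824} - 19665 = \frac{4775}{4978} - 19665 = - \frac{97887595}{4978}$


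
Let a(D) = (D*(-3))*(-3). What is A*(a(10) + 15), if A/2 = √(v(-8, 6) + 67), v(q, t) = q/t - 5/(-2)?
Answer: 35*√2454 ≈ 1733.8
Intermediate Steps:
a(D) = 9*D (a(D) = -3*D*(-3) = 9*D)
v(q, t) = 5/2 + q/t (v(q, t) = q/t - 5*(-½) = q/t + 5/2 = 5/2 + q/t)
A = √2454/3 (A = 2*√((5/2 - 8/6) + 67) = 2*√((5/2 - 8*⅙) + 67) = 2*√((5/2 - 4/3) + 67) = 2*√(7/6 + 67) = 2*√(409/6) = 2*(√2454/6) = √2454/3 ≈ 16.513)
A*(a(10) + 15) = (√2454/3)*(9*10 + 15) = (√2454/3)*(90 + 15) = (√2454/3)*105 = 35*√2454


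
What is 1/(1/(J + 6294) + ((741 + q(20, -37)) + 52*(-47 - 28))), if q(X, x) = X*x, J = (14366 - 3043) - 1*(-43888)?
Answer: -61505/239807994 ≈ -0.00025648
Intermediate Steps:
J = 55211 (J = 11323 + 43888 = 55211)
1/(1/(J + 6294) + ((741 + q(20, -37)) + 52*(-47 - 28))) = 1/(1/(55211 + 6294) + ((741 + 20*(-37)) + 52*(-47 - 28))) = 1/(1/61505 + ((741 - 740) + 52*(-75))) = 1/(1/61505 + (1 - 3900)) = 1/(1/61505 - 3899) = 1/(-239807994/61505) = -61505/239807994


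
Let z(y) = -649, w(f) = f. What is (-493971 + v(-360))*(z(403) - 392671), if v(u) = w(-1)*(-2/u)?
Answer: 1748598083146/9 ≈ 1.9429e+11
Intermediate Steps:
v(u) = 2/u (v(u) = -(-2)/u = 2/u)
(-493971 + v(-360))*(z(403) - 392671) = (-493971 + 2/(-360))*(-649 - 392671) = (-493971 + 2*(-1/360))*(-393320) = (-493971 - 1/180)*(-393320) = -88914781/180*(-393320) = 1748598083146/9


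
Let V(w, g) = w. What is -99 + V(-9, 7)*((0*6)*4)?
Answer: -99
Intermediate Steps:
-99 + V(-9, 7)*((0*6)*4) = -99 - 9*0*6*4 = -99 - 0*4 = -99 - 9*0 = -99 + 0 = -99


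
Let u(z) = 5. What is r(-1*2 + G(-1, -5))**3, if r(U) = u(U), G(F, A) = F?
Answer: 125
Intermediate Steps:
r(U) = 5
r(-1*2 + G(-1, -5))**3 = 5**3 = 125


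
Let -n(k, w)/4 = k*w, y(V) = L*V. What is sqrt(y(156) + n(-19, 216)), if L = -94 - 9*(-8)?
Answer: 2*sqrt(3246) ≈ 113.95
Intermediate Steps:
L = -22 (L = -94 - 1*(-72) = -94 + 72 = -22)
y(V) = -22*V
n(k, w) = -4*k*w
sqrt(y(156) + n(-19, 216)) = sqrt(-22*156 - 4*(-19)*216) = sqrt(-3432 + 16416) = sqrt(12984) = 2*sqrt(3246)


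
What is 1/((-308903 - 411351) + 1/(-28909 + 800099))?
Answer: -771190/555452682259 ≈ -1.3884e-6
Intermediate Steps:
1/((-308903 - 411351) + 1/(-28909 + 800099)) = 1/(-720254 + 1/771190) = 1/(-555452682259/771190) = -771190/555452682259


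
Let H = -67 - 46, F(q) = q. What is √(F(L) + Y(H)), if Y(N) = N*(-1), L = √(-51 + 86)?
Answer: √(113 + √35) ≈ 10.905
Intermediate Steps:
L = √35 ≈ 5.9161
H = -113
Y(N) = -N
√(F(L) + Y(H)) = √(√35 - 1*(-113)) = √(√35 + 113) = √(113 + √35)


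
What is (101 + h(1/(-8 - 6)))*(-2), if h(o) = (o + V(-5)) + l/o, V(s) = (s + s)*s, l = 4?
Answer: -1329/7 ≈ -189.86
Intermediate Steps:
V(s) = 2*s² (V(s) = (2*s)*s = 2*s²)
h(o) = 50 + o + 4/o (h(o) = (o + 2*(-5)²) + 4/o = (o + 2*25) + 4/o = (o + 50) + 4/o = (50 + o) + 4/o = 50 + o + 4/o)
(101 + h(1/(-8 - 6)))*(-2) = (101 + (50 + 1/(-8 - 6) + 4/(1/(-8 - 6))))*(-2) = (101 + (50 + 1/(-14) + 4/(1/(-14))))*(-2) = (101 + (50 - 1/14 + 4/(-1/14)))*(-2) = (101 + (50 - 1/14 + 4*(-14)))*(-2) = (101 + (50 - 1/14 - 56))*(-2) = (101 - 85/14)*(-2) = (1329/14)*(-2) = -1329/7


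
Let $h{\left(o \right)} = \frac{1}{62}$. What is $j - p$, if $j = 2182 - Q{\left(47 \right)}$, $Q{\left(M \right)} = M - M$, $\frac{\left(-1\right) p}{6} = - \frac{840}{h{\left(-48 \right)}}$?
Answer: $-310298$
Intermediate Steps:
$h{\left(o \right)} = \frac{1}{62}$
$p = 312480$ ($p = - 6 \left(- 840 \frac{1}{\frac{1}{62}}\right) = - 6 \left(\left(-840\right) 62\right) = \left(-6\right) \left(-52080\right) = 312480$)
$Q{\left(M \right)} = 0$
$j = 2182$ ($j = 2182 - 0 = 2182 + 0 = 2182$)
$j - p = 2182 - 312480 = -310298$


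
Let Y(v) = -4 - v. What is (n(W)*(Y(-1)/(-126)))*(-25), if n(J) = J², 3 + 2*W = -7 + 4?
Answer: -75/14 ≈ -5.3571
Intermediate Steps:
W = -3 (W = -3/2 + (-7 + 4)/2 = -3/2 + (½)*(-3) = -3/2 - 3/2 = -3)
(n(W)*(Y(-1)/(-126)))*(-25) = ((-3)²*((-4 - 1*(-1))/(-126)))*(-25) = (9*((-4 + 1)*(-1/126)))*(-25) = (9*(-3*(-1/126)))*(-25) = (9*(1/42))*(-25) = (3/14)*(-25) = -75/14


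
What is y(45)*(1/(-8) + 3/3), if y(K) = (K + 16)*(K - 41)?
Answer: 427/2 ≈ 213.50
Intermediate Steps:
y(K) = (-41 + K)*(16 + K) (y(K) = (16 + K)*(-41 + K) = (-41 + K)*(16 + K))
y(45)*(1/(-8) + 3/3) = (-656 + 45² - 25*45)*(1/(-8) + 3/3) = (-656 + 2025 - 1125)*(1*(-⅛) + 3*(⅓)) = 244*(-⅛ + 1) = 244*(7/8) = 427/2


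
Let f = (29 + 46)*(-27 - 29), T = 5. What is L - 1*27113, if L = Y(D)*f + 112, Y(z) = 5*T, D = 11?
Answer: -132001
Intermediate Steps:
Y(z) = 25 (Y(z) = 5*5 = 25)
f = -4200 (f = 75*(-56) = -4200)
L = -104888 (L = 25*(-4200) + 112 = -105000 + 112 = -104888)
L - 1*27113 = -104888 - 1*27113 = -104888 - 27113 = -132001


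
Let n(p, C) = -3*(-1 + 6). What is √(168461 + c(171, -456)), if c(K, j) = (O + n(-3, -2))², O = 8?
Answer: √168510 ≈ 410.50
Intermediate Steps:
n(p, C) = -15 (n(p, C) = -3*5 = -15)
c(K, j) = 49 (c(K, j) = (8 - 15)² = (-7)² = 49)
√(168461 + c(171, -456)) = √(168461 + 49) = √168510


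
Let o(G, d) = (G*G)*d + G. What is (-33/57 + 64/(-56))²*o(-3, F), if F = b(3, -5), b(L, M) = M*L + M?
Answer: -9596703/17689 ≈ -542.52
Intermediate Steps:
b(L, M) = M + L*M (b(L, M) = L*M + M = M + L*M)
F = -20 (F = -5*(1 + 3) = -5*4 = -20)
o(G, d) = G + d*G² (o(G, d) = G²*d + G = d*G² + G = G + d*G²)
(-33/57 + 64/(-56))²*o(-3, F) = (-33/57 + 64/(-56))²*(-3*(1 - 3*(-20))) = (-33*1/57 + 64*(-1/56))²*(-3*(1 + 60)) = (-11/19 - 8/7)²*(-3*61) = (-229/133)²*(-183) = (52441/17689)*(-183) = -9596703/17689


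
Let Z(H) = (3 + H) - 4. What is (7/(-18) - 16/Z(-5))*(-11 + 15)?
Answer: 82/9 ≈ 9.1111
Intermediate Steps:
Z(H) = -1 + H
(7/(-18) - 16/Z(-5))*(-11 + 15) = (7/(-18) - 16/(-1 - 5))*(-11 + 15) = (7*(-1/18) - 16/(-6))*4 = (-7/18 - 16*(-⅙))*4 = (-7/18 + 8/3)*4 = (41/18)*4 = 82/9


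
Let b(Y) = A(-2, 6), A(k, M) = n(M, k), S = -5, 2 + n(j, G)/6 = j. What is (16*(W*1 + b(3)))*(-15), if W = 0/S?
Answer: -5760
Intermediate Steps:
n(j, G) = -12 + 6*j
W = 0 (W = 0/(-5) = 0*(-⅕) = 0)
A(k, M) = -12 + 6*M
b(Y) = 24 (b(Y) = -12 + 6*6 = -12 + 36 = 24)
(16*(W*1 + b(3)))*(-15) = (16*(0*1 + 24))*(-15) = (16*(0 + 24))*(-15) = (16*24)*(-15) = 384*(-15) = -5760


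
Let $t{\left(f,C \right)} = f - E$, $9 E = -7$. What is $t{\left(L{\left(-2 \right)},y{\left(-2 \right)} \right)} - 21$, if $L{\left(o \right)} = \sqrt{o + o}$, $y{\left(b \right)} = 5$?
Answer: $- \frac{182}{9} + 2 i \approx -20.222 + 2.0 i$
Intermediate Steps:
$L{\left(o \right)} = \sqrt{2} \sqrt{o}$ ($L{\left(o \right)} = \sqrt{2 o} = \sqrt{2} \sqrt{o}$)
$E = - \frac{7}{9}$ ($E = \frac{1}{9} \left(-7\right) = - \frac{7}{9} \approx -0.77778$)
$t{\left(f,C \right)} = \frac{7}{9} + f$ ($t{\left(f,C \right)} = f - - \frac{7}{9} = f + \frac{7}{9} = \frac{7}{9} + f$)
$t{\left(L{\left(-2 \right)},y{\left(-2 \right)} \right)} - 21 = \left(\frac{7}{9} + \sqrt{2} \sqrt{-2}\right) - 21 = \left(\frac{7}{9} + \sqrt{2} i \sqrt{2}\right) - 21 = \left(\frac{7}{9} + 2 i\right) - 21 = - \frac{182}{9} + 2 i$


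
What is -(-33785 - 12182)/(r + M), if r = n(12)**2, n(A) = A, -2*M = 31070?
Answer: -45967/15391 ≈ -2.9866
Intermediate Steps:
M = -15535 (M = -1/2*31070 = -15535)
r = 144 (r = 12**2 = 144)
-(-33785 - 12182)/(r + M) = -(-33785 - 12182)/(144 - 15535) = -(-45967)/(-15391) = -(-45967)*(-1)/15391 = -1*45967/15391 = -45967/15391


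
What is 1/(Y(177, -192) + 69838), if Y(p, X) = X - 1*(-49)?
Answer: 1/69695 ≈ 1.4348e-5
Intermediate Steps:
Y(p, X) = 49 + X (Y(p, X) = X + 49 = 49 + X)
1/(Y(177, -192) + 69838) = 1/((49 - 192) + 69838) = 1/(-143 + 69838) = 1/69695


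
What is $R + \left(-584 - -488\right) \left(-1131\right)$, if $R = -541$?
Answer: $108035$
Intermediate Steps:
$R + \left(-584 - -488\right) \left(-1131\right) = -541 + \left(-584 - -488\right) \left(-1131\right) = -541 + \left(-584 + 488\right) \left(-1131\right) = -541 - -108576 = -541 + 108576 = 108035$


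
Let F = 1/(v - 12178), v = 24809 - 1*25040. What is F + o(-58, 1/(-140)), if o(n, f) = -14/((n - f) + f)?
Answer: 86834/359861 ≈ 0.24130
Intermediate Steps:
v = -231 (v = 24809 - 25040 = -231)
o(n, f) = -14/n
F = -1/12409 (F = 1/(-231 - 12178) = 1/(-12409) = -1/12409 ≈ -8.0587e-5)
F + o(-58, 1/(-140)) = -1/12409 - 14/(-58) = -1/12409 - 14*(-1/58) = -1/12409 + 7/29 = 86834/359861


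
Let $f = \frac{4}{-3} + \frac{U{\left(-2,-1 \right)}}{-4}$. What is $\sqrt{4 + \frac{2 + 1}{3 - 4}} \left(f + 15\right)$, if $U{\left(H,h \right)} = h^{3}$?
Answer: $\frac{167}{12} \approx 13.917$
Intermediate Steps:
$f = - \frac{13}{12}$ ($f = \frac{4}{-3} + \frac{\left(-1\right)^{3}}{-4} = 4 \left(- \frac{1}{3}\right) - - \frac{1}{4} = - \frac{4}{3} + \frac{1}{4} = - \frac{13}{12} \approx -1.0833$)
$\sqrt{4 + \frac{2 + 1}{3 - 4}} \left(f + 15\right) = \sqrt{4 + \frac{2 + 1}{3 - 4}} \left(- \frac{13}{12} + 15\right) = \sqrt{4 + \frac{3}{-1}} \cdot \frac{167}{12} = \sqrt{4 + 3 \left(-1\right)} \frac{167}{12} = \sqrt{4 - 3} \cdot \frac{167}{12} = \sqrt{1} \cdot \frac{167}{12} = 1 \cdot \frac{167}{12} = \frac{167}{12}$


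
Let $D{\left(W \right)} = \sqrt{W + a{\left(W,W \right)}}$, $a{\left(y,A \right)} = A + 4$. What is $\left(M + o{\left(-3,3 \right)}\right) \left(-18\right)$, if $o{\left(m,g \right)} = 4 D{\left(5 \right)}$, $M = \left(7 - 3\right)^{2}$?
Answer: $-288 - 72 \sqrt{14} \approx -557.4$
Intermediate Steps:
$a{\left(y,A \right)} = 4 + A$
$M = 16$ ($M = 4^{2} = 16$)
$D{\left(W \right)} = \sqrt{4 + 2 W}$ ($D{\left(W \right)} = \sqrt{W + \left(4 + W\right)} = \sqrt{4 + 2 W}$)
$o{\left(m,g \right)} = 4 \sqrt{14}$ ($o{\left(m,g \right)} = 4 \sqrt{4 + 2 \cdot 5} = 4 \sqrt{4 + 10} = 4 \sqrt{14}$)
$\left(M + o{\left(-3,3 \right)}\right) \left(-18\right) = \left(16 + 4 \sqrt{14}\right) \left(-18\right) = -288 - 72 \sqrt{14}$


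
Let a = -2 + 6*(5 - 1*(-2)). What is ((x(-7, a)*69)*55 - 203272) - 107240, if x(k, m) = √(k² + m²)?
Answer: -310512 + 3795*√1649 ≈ -1.5641e+5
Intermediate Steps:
a = 40 (a = -2 + 6*(5 + 2) = -2 + 6*7 = -2 + 42 = 40)
((x(-7, a)*69)*55 - 203272) - 107240 = ((√((-7)² + 40²)*69)*55 - 203272) - 107240 = ((√(49 + 1600)*69)*55 - 203272) - 107240 = ((√1649*69)*55 - 203272) - 107240 = ((69*√1649)*55 - 203272) - 107240 = (3795*√1649 - 203272) - 107240 = (-203272 + 3795*√1649) - 107240 = -310512 + 3795*√1649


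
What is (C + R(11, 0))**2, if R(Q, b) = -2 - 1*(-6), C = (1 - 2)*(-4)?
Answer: 64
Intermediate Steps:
C = 4 (C = -1*(-4) = 4)
R(Q, b) = 4 (R(Q, b) = -2 + 6 = 4)
(C + R(11, 0))**2 = (4 + 4)**2 = 8**2 = 64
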